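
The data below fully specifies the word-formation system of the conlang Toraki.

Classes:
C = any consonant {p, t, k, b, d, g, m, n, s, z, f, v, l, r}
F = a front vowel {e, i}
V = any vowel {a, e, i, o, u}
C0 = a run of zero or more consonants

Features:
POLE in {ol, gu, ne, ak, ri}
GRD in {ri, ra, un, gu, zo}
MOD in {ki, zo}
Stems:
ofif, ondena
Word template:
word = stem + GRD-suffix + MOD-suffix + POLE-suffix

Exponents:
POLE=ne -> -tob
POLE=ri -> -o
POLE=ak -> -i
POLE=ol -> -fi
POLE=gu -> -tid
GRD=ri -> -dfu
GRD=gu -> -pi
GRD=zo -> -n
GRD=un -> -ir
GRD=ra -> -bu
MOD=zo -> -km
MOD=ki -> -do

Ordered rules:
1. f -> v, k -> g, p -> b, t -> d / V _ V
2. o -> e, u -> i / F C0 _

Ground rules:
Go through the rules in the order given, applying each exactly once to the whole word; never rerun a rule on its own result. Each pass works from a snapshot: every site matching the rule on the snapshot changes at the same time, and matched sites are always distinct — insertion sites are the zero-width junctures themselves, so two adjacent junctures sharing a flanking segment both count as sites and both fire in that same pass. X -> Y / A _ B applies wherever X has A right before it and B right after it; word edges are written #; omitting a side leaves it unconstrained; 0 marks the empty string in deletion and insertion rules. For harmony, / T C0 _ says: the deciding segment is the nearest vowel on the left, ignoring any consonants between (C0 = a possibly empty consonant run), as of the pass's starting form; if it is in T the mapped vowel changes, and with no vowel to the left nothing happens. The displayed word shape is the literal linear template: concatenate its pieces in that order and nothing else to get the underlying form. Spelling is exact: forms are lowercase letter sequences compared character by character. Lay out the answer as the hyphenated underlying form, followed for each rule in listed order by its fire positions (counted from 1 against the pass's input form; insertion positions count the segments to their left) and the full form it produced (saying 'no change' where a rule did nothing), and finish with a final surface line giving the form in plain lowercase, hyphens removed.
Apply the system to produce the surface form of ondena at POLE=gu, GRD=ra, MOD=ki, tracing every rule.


underlying: ondena-bu-do-tid
1. f -> v, k -> g, p -> b, t -> d / V _ V: fires at position(s) 11: ondenabudodid
2. o -> e, u -> i / F C0 _: no change
surface: ondenabudodid


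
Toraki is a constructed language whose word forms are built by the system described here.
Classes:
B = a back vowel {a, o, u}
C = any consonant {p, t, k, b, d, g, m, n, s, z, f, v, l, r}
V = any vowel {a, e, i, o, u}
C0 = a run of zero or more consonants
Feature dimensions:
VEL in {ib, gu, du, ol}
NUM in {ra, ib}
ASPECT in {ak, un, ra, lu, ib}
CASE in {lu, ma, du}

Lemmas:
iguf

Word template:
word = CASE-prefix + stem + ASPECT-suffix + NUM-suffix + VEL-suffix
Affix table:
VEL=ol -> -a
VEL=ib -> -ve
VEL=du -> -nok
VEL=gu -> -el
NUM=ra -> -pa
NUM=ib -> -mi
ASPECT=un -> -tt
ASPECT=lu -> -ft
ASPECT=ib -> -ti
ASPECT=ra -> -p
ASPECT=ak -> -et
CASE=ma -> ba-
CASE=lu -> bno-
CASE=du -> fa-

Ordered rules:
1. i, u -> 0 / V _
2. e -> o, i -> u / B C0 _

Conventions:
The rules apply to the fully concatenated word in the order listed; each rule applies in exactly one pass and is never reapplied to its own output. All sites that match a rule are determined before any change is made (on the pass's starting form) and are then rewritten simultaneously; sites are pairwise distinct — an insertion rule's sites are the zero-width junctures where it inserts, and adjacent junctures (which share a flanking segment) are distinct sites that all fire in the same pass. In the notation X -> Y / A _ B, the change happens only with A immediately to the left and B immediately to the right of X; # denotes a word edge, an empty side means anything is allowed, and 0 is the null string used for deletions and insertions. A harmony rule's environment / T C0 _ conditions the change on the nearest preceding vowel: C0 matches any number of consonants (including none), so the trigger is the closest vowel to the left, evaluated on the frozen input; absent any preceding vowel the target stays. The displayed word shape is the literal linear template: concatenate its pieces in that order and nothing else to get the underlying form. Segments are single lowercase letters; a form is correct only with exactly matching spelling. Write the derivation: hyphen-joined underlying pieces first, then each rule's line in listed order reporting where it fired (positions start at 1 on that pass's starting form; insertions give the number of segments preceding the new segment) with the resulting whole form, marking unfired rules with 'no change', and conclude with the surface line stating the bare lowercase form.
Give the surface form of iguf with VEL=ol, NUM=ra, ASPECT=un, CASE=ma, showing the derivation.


underlying: ba-iguf-tt-pa-a
1. i, u -> 0 / V _: fires at position(s) 3: bagufttpaa
2. e -> o, i -> u / B C0 _: no change
surface: bagufttpaa


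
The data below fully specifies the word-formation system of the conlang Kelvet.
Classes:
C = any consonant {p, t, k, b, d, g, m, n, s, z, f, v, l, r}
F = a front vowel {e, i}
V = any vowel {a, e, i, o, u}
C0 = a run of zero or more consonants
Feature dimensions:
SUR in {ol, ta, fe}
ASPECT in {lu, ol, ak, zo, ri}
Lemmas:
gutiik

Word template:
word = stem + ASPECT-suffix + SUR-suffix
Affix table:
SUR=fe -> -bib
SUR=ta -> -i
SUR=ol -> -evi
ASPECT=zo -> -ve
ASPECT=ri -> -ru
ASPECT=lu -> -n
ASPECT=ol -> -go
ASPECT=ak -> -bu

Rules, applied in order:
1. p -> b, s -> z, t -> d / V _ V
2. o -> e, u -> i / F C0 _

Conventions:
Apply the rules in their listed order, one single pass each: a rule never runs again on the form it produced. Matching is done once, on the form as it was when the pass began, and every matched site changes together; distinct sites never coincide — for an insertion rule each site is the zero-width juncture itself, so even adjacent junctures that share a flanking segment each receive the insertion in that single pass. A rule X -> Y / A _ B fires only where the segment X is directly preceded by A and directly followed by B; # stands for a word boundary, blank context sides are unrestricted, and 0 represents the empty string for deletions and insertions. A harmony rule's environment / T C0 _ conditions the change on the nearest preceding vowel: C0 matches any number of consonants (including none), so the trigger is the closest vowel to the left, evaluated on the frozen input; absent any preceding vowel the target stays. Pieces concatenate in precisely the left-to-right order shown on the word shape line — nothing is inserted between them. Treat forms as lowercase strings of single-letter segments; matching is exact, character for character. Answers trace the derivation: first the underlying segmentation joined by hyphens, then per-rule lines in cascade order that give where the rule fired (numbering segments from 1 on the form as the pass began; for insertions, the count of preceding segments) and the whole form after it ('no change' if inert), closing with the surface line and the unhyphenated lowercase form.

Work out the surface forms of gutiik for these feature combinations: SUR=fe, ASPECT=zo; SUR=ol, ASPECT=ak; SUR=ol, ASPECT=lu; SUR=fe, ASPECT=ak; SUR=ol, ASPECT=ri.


cell SUR=fe, ASPECT=zo:
underlying: gutiik-ve-bib
1. p -> b, s -> z, t -> d / V _ V: fires at position(s) 3: gudiikvebib
2. o -> e, u -> i / F C0 _: no change
surface: gudiikvebib

cell SUR=ol, ASPECT=ak:
underlying: gutiik-bu-evi
1. p -> b, s -> z, t -> d / V _ V: fires at position(s) 3: gudiikbuevi
2. o -> e, u -> i / F C0 _: fires at position(s) 8: gudiikbievi
surface: gudiikbievi

cell SUR=ol, ASPECT=lu:
underlying: gutiik-n-evi
1. p -> b, s -> z, t -> d / V _ V: fires at position(s) 3: gudiiknevi
2. o -> e, u -> i / F C0 _: no change
surface: gudiiknevi

cell SUR=fe, ASPECT=ak:
underlying: gutiik-bu-bib
1. p -> b, s -> z, t -> d / V _ V: fires at position(s) 3: gudiikbubib
2. o -> e, u -> i / F C0 _: fires at position(s) 8: gudiikbibib
surface: gudiikbibib

cell SUR=ol, ASPECT=ri:
underlying: gutiik-ru-evi
1. p -> b, s -> z, t -> d / V _ V: fires at position(s) 3: gudiikruevi
2. o -> e, u -> i / F C0 _: fires at position(s) 8: gudiikrievi
surface: gudiikrievi


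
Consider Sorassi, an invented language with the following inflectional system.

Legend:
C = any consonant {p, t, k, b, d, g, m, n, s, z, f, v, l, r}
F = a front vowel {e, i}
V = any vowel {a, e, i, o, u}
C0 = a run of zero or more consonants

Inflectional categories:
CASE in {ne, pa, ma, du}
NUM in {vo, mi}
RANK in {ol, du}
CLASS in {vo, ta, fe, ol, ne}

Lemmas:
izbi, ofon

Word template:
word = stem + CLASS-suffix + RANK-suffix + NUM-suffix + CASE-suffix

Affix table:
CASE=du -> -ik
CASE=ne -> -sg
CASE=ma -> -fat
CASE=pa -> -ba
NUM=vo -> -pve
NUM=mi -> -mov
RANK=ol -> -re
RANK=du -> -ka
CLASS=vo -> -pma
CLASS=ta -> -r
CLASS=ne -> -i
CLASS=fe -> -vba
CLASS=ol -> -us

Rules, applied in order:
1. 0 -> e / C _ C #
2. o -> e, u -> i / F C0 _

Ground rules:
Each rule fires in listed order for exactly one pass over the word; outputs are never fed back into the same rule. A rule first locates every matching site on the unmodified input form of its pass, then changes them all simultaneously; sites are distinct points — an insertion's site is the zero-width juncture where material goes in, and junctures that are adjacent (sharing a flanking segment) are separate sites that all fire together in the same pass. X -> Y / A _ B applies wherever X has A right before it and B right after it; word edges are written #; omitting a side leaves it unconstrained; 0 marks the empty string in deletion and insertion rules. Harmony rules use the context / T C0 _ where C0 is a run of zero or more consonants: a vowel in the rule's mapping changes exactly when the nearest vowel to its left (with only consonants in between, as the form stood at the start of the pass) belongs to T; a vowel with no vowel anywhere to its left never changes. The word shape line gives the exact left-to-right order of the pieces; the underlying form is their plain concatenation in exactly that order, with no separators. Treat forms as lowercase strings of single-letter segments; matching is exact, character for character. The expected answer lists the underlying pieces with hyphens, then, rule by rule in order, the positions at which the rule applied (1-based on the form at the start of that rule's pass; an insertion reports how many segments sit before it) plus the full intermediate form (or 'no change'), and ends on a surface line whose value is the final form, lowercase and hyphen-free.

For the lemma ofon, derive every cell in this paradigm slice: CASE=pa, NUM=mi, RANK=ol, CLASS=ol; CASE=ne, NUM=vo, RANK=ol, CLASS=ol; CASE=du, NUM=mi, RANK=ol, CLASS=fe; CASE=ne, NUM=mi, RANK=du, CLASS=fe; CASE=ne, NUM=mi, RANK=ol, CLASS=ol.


cell CASE=pa, NUM=mi, RANK=ol, CLASS=ol:
underlying: ofon-us-re-mov-ba
1. 0 -> e / C _ C #: no change
2. o -> e, u -> i / F C0 _: fires at position(s) 10: ofonusremevba
surface: ofonusremevba

cell CASE=ne, NUM=vo, RANK=ol, CLASS=ol:
underlying: ofon-us-re-pve-sg
1. 0 -> e / C _ C #: inserts after position(s) 12: ofonusrepveseg
2. o -> e, u -> i / F C0 _: no change
surface: ofonusrepveseg

cell CASE=du, NUM=mi, RANK=ol, CLASS=fe:
underlying: ofon-vba-re-mov-ik
1. 0 -> e / C _ C #: no change
2. o -> e, u -> i / F C0 _: fires at position(s) 11: ofonvbaremevik
surface: ofonvbaremevik

cell CASE=ne, NUM=mi, RANK=du, CLASS=fe:
underlying: ofon-vba-ka-mov-sg
1. 0 -> e / C _ C #: inserts after position(s) 13: ofonvbakamovseg
2. o -> e, u -> i / F C0 _: no change
surface: ofonvbakamovseg

cell CASE=ne, NUM=mi, RANK=ol, CLASS=ol:
underlying: ofon-us-re-mov-sg
1. 0 -> e / C _ C #: inserts after position(s) 12: ofonusremovseg
2. o -> e, u -> i / F C0 _: fires at position(s) 10: ofonusremevseg
surface: ofonusremevseg


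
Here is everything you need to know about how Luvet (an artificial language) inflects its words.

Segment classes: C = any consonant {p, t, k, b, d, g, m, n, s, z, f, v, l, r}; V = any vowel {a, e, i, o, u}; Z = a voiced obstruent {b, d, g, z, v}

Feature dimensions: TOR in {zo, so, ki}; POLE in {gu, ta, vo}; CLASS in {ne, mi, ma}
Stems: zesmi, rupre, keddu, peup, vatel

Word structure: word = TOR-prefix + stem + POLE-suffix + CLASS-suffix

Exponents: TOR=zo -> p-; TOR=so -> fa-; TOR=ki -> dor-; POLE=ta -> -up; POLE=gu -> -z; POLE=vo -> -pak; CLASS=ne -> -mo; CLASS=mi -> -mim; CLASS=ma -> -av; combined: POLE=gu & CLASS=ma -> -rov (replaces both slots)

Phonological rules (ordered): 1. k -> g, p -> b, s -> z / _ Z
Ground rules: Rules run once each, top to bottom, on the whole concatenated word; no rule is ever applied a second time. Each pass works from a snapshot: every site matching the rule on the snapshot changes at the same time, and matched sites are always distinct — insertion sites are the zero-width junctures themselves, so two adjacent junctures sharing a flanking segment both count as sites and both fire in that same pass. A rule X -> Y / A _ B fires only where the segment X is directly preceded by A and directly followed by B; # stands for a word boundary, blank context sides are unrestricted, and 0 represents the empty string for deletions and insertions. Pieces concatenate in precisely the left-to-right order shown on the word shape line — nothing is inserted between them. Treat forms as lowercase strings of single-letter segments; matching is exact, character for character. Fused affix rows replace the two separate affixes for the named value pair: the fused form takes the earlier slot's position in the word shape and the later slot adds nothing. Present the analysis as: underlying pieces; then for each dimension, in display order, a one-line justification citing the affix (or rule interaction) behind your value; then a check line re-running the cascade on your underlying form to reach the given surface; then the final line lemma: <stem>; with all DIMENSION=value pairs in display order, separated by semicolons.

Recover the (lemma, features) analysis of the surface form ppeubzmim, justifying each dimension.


underlying: p-peup-z-mim
TOR=zo - signalled by the affix p-
POLE=gu - signalled by the affix -z
CLASS=mi - signalled by the affix -mim
check: ppeupzmim -> ppeubzmim
lemma: peup; TOR=zo; POLE=gu; CLASS=mi


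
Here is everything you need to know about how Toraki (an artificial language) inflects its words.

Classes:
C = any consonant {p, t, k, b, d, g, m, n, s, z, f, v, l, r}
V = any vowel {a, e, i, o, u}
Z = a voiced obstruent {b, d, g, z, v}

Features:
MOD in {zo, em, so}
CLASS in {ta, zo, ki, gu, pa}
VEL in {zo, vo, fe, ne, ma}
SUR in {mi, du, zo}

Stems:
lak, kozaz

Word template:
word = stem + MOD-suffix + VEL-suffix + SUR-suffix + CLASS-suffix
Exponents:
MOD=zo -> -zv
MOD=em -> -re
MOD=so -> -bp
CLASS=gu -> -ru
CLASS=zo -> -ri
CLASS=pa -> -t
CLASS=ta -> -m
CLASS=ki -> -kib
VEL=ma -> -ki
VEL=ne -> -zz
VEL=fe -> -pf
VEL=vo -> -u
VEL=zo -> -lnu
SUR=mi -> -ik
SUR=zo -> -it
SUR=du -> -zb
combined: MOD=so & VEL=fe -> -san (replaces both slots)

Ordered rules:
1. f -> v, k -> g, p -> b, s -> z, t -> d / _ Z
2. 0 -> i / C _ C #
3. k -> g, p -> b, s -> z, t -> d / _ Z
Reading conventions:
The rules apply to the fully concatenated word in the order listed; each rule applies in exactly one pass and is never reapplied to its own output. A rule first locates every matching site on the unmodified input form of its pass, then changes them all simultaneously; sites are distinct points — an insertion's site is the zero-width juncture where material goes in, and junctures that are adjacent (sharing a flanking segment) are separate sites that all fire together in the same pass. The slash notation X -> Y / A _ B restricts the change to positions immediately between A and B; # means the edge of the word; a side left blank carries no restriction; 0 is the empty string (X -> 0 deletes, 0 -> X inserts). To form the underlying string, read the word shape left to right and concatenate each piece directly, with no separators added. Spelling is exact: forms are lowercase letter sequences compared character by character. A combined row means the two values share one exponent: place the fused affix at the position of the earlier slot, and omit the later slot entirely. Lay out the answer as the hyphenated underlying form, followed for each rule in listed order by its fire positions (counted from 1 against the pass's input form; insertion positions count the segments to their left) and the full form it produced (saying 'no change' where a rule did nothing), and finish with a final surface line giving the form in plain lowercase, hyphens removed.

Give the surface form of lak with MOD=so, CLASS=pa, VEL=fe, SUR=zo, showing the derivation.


underlying: lak-san-it-t
1. f -> v, k -> g, p -> b, s -> z, t -> d / _ Z: no change
2. 0 -> i / C _ C #: inserts after position(s) 8: laksanitit
3. k -> g, p -> b, s -> z, t -> d / _ Z: no change
surface: laksanitit


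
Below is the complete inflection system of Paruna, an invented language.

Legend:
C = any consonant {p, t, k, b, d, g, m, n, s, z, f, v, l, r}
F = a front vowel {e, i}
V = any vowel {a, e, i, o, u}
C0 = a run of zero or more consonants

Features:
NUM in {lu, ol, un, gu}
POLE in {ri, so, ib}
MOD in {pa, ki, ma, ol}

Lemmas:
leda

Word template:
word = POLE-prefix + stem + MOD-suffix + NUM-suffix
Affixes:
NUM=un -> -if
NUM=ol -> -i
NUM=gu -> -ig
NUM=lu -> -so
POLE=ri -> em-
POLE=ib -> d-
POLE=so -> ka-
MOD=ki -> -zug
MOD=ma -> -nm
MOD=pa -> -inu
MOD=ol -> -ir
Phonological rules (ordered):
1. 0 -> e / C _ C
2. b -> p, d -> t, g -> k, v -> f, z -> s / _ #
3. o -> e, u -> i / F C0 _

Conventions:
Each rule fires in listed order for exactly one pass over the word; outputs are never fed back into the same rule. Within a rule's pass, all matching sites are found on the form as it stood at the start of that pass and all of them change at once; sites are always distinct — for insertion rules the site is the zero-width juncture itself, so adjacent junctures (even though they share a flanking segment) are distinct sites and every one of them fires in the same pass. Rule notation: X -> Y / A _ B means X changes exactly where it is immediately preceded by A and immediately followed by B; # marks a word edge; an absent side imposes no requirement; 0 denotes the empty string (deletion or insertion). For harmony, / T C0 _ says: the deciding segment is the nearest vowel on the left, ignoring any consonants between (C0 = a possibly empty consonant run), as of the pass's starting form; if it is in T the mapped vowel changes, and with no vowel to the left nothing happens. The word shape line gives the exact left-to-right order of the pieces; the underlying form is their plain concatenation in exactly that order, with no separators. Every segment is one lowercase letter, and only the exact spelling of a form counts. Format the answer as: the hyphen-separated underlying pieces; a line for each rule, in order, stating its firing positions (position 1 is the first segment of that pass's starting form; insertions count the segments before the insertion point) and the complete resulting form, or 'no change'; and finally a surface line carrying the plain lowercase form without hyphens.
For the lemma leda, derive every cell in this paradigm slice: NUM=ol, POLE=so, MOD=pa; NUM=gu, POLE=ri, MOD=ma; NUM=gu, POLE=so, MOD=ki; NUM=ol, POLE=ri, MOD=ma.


cell NUM=ol, POLE=so, MOD=pa:
underlying: ka-leda-inu-i
1. 0 -> e / C _ C: no change
2. b -> p, d -> t, g -> k, v -> f, z -> s / _ #: no change
3. o -> e, u -> i / F C0 _: fires at position(s) 9: kaledainii
surface: kaledainii

cell NUM=gu, POLE=ri, MOD=ma:
underlying: em-leda-nm-ig
1. 0 -> e / C _ C: inserts after position(s) 2, 7: emeledanemig
2. b -> p, d -> t, g -> k, v -> f, z -> s / _ #: fires at position(s) 12: emeledanemik
3. o -> e, u -> i / F C0 _: no change
surface: emeledanemik

cell NUM=gu, POLE=so, MOD=ki:
underlying: ka-leda-zug-ig
1. 0 -> e / C _ C: no change
2. b -> p, d -> t, g -> k, v -> f, z -> s / _ #: fires at position(s) 11: kaledazugik
3. o -> e, u -> i / F C0 _: no change
surface: kaledazugik

cell NUM=ol, POLE=ri, MOD=ma:
underlying: em-leda-nm-i
1. 0 -> e / C _ C: inserts after position(s) 2, 7: emeledanemi
2. b -> p, d -> t, g -> k, v -> f, z -> s / _ #: no change
3. o -> e, u -> i / F C0 _: no change
surface: emeledanemi


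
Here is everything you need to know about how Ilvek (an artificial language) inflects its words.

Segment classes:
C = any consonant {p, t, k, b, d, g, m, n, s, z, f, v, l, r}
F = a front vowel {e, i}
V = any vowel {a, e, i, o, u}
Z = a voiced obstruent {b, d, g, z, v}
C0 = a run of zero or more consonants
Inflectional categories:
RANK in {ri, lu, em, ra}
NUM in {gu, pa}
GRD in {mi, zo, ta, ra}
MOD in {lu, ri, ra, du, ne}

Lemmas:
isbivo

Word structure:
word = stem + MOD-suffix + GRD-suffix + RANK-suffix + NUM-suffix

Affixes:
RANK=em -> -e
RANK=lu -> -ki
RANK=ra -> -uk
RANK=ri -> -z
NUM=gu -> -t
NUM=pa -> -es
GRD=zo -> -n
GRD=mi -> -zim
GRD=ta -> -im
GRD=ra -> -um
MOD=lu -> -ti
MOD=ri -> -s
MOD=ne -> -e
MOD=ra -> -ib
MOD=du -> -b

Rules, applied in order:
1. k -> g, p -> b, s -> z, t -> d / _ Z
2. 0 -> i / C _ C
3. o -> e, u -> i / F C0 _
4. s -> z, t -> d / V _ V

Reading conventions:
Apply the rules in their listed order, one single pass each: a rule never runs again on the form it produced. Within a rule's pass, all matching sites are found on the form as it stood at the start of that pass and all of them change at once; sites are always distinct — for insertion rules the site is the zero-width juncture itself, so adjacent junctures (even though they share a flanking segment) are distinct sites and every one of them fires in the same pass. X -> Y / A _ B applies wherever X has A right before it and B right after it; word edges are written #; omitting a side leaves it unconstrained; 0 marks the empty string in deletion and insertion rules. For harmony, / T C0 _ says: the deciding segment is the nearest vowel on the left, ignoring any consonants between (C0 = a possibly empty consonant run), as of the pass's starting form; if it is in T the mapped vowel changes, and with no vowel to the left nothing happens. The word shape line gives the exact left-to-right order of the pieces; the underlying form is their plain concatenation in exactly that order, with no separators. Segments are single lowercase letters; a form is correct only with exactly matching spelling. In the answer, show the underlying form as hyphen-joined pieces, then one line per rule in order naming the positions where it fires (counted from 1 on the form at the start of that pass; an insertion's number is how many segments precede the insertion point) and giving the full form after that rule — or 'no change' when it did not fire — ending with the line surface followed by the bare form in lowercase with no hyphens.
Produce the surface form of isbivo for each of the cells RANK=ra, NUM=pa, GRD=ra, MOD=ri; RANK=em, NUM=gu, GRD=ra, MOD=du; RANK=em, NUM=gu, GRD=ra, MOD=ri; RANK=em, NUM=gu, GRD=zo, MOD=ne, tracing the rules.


cell RANK=ra, NUM=pa, GRD=ra, MOD=ri:
underlying: isbivo-s-um-uk-es
1. k -> g, p -> b, s -> z, t -> d / _ Z: fires at position(s) 2: izbivosumukes
2. 0 -> i / C _ C: inserts after position(s) 2: izibivosumukes
3. o -> e, u -> i / F C0 _: fires at position(s) 7: izibivesumukes
4. s -> z, t -> d / V _ V: fires at position(s) 8: izibivezumukes
surface: izibivezumukes

cell RANK=em, NUM=gu, GRD=ra, MOD=du:
underlying: isbivo-b-um-e-t
1. k -> g, p -> b, s -> z, t -> d / _ Z: fires at position(s) 2: izbivobumet
2. 0 -> i / C _ C: inserts after position(s) 2: izibivobumet
3. o -> e, u -> i / F C0 _: fires at position(s) 7: izibivebumet
4. s -> z, t -> d / V _ V: no change
surface: izibivebumet

cell RANK=em, NUM=gu, GRD=ra, MOD=ri:
underlying: isbivo-s-um-e-t
1. k -> g, p -> b, s -> z, t -> d / _ Z: fires at position(s) 2: izbivosumet
2. 0 -> i / C _ C: inserts after position(s) 2: izibivosumet
3. o -> e, u -> i / F C0 _: fires at position(s) 7: izibivesumet
4. s -> z, t -> d / V _ V: fires at position(s) 8: izibivezumet
surface: izibivezumet

cell RANK=em, NUM=gu, GRD=zo, MOD=ne:
underlying: isbivo-e-n-e-t
1. k -> g, p -> b, s -> z, t -> d / _ Z: fires at position(s) 2: izbivoenet
2. 0 -> i / C _ C: inserts after position(s) 2: izibivoenet
3. o -> e, u -> i / F C0 _: fires at position(s) 7: izibiveenet
4. s -> z, t -> d / V _ V: no change
surface: izibiveenet


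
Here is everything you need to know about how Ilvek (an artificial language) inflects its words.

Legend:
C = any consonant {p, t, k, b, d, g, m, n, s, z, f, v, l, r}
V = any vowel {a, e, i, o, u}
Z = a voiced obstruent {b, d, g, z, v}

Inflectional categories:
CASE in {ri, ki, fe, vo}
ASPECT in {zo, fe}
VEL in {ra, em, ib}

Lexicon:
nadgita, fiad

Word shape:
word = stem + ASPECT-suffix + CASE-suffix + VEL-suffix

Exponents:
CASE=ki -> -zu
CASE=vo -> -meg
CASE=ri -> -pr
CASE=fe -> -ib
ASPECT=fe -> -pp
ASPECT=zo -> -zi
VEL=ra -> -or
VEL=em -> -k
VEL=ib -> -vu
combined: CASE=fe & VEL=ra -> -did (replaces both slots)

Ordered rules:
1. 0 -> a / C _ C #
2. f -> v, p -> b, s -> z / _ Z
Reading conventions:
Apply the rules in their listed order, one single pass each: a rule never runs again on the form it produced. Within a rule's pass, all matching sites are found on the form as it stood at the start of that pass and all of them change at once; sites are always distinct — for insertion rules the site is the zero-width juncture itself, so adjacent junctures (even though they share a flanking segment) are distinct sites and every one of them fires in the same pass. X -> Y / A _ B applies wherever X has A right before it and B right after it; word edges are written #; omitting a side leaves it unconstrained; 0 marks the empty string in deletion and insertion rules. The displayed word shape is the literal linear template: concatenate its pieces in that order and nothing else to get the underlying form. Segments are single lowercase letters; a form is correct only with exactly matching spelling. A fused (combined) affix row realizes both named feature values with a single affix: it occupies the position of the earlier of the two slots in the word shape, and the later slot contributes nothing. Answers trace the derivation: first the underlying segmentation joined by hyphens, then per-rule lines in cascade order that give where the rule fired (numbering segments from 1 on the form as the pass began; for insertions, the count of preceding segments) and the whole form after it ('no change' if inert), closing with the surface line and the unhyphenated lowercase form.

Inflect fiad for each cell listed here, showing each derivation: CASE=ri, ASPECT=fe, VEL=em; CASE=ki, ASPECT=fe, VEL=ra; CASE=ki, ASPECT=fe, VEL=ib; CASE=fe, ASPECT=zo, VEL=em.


cell CASE=ri, ASPECT=fe, VEL=em:
underlying: fiad-pp-pr-k
1. 0 -> a / C _ C #: inserts after position(s) 8: fiadppprak
2. f -> v, p -> b, s -> z / _ Z: no change
surface: fiadppprak

cell CASE=ki, ASPECT=fe, VEL=ra:
underlying: fiad-pp-zu-or
1. 0 -> a / C _ C #: no change
2. f -> v, p -> b, s -> z / _ Z: fires at position(s) 6: fiadpbzuor
surface: fiadpbzuor

cell CASE=ki, ASPECT=fe, VEL=ib:
underlying: fiad-pp-zu-vu
1. 0 -> a / C _ C #: no change
2. f -> v, p -> b, s -> z / _ Z: fires at position(s) 6: fiadpbzuvu
surface: fiadpbzuvu

cell CASE=fe, ASPECT=zo, VEL=em:
underlying: fiad-zi-ib-k
1. 0 -> a / C _ C #: inserts after position(s) 8: fiadziibak
2. f -> v, p -> b, s -> z / _ Z: no change
surface: fiadziibak


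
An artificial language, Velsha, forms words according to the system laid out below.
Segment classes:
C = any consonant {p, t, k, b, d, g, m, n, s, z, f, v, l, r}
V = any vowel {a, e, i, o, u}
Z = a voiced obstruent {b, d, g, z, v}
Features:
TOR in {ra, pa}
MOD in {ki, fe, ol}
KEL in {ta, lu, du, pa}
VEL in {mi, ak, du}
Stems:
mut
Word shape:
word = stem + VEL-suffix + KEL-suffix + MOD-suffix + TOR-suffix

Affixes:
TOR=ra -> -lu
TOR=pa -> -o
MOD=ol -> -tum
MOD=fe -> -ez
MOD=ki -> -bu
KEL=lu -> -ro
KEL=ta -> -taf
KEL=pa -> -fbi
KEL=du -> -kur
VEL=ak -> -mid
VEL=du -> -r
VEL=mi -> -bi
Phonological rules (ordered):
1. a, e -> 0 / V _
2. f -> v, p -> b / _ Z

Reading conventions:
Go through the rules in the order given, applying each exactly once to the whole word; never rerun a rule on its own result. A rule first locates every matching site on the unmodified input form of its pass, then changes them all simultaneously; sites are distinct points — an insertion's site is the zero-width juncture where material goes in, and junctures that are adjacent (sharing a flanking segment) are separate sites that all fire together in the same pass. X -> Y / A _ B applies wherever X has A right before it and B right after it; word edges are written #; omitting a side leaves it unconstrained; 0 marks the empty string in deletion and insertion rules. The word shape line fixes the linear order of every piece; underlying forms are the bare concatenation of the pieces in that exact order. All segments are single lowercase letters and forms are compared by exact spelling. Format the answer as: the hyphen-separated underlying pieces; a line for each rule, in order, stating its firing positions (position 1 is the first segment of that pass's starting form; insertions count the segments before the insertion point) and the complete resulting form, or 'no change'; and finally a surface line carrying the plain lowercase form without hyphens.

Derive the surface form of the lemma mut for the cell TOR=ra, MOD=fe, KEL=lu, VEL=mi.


underlying: mut-bi-ro-ez-lu
1. a, e -> 0 / V _: fires at position(s) 8: mutbirozlu
2. f -> v, p -> b / _ Z: no change
surface: mutbirozlu


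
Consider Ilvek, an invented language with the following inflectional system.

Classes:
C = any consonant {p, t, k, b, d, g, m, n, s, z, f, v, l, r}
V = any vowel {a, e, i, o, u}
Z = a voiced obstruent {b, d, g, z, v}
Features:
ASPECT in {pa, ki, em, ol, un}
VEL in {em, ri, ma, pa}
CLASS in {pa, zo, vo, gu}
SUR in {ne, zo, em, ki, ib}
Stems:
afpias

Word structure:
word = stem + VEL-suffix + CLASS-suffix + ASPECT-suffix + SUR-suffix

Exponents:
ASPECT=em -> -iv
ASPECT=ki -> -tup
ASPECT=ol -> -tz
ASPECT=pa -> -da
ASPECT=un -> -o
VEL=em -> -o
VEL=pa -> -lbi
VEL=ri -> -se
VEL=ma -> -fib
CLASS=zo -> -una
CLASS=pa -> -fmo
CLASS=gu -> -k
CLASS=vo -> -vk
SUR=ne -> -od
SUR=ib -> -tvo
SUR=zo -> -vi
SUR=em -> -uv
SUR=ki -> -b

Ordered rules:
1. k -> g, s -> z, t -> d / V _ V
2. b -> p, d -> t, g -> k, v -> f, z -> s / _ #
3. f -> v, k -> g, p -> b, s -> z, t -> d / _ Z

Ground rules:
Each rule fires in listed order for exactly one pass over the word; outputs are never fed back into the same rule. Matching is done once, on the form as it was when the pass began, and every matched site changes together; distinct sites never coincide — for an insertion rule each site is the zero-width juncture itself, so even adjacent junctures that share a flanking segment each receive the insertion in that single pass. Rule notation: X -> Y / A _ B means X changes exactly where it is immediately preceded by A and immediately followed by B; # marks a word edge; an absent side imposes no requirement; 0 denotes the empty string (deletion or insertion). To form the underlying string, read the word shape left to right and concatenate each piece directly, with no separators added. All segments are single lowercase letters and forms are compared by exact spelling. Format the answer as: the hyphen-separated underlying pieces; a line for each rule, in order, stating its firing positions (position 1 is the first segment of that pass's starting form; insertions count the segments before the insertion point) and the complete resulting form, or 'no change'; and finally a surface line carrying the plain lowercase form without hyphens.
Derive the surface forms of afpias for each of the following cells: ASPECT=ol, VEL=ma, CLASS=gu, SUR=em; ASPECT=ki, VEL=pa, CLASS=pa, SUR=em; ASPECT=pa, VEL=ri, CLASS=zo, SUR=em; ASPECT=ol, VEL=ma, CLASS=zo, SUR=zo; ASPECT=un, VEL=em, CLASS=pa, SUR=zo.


cell ASPECT=ol, VEL=ma, CLASS=gu, SUR=em:
underlying: afpias-fib-k-tz-uv
1. k -> g, s -> z, t -> d / V _ V: no change
2. b -> p, d -> t, g -> k, v -> f, z -> s / _ #: fires at position(s) 14: afpiasfibktzuf
3. f -> v, k -> g, p -> b, s -> z, t -> d / _ Z: fires at position(s) 11: afpiasfibkdzuf
surface: afpiasfibkdzuf

cell ASPECT=ki, VEL=pa, CLASS=pa, SUR=em:
underlying: afpias-lbi-fmo-tup-uv
1. k -> g, s -> z, t -> d / V _ V: fires at position(s) 13: afpiaslbifmodupuv
2. b -> p, d -> t, g -> k, v -> f, z -> s / _ #: fires at position(s) 17: afpiaslbifmodupuf
3. f -> v, k -> g, p -> b, s -> z, t -> d / _ Z: no change
surface: afpiaslbifmodupuf

cell ASPECT=pa, VEL=ri, CLASS=zo, SUR=em:
underlying: afpias-se-una-da-uv
1. k -> g, s -> z, t -> d / V _ V: no change
2. b -> p, d -> t, g -> k, v -> f, z -> s / _ #: fires at position(s) 15: afpiasseunadauf
3. f -> v, k -> g, p -> b, s -> z, t -> d / _ Z: no change
surface: afpiasseunadauf

cell ASPECT=ol, VEL=ma, CLASS=zo, SUR=zo:
underlying: afpias-fib-una-tz-vi
1. k -> g, s -> z, t -> d / V _ V: no change
2. b -> p, d -> t, g -> k, v -> f, z -> s / _ #: no change
3. f -> v, k -> g, p -> b, s -> z, t -> d / _ Z: fires at position(s) 13: afpiasfibunadzvi
surface: afpiasfibunadzvi

cell ASPECT=un, VEL=em, CLASS=pa, SUR=zo:
underlying: afpias-o-fmo-o-vi
1. k -> g, s -> z, t -> d / V _ V: fires at position(s) 6: afpiazofmoovi
2. b -> p, d -> t, g -> k, v -> f, z -> s / _ #: no change
3. f -> v, k -> g, p -> b, s -> z, t -> d / _ Z: no change
surface: afpiazofmoovi


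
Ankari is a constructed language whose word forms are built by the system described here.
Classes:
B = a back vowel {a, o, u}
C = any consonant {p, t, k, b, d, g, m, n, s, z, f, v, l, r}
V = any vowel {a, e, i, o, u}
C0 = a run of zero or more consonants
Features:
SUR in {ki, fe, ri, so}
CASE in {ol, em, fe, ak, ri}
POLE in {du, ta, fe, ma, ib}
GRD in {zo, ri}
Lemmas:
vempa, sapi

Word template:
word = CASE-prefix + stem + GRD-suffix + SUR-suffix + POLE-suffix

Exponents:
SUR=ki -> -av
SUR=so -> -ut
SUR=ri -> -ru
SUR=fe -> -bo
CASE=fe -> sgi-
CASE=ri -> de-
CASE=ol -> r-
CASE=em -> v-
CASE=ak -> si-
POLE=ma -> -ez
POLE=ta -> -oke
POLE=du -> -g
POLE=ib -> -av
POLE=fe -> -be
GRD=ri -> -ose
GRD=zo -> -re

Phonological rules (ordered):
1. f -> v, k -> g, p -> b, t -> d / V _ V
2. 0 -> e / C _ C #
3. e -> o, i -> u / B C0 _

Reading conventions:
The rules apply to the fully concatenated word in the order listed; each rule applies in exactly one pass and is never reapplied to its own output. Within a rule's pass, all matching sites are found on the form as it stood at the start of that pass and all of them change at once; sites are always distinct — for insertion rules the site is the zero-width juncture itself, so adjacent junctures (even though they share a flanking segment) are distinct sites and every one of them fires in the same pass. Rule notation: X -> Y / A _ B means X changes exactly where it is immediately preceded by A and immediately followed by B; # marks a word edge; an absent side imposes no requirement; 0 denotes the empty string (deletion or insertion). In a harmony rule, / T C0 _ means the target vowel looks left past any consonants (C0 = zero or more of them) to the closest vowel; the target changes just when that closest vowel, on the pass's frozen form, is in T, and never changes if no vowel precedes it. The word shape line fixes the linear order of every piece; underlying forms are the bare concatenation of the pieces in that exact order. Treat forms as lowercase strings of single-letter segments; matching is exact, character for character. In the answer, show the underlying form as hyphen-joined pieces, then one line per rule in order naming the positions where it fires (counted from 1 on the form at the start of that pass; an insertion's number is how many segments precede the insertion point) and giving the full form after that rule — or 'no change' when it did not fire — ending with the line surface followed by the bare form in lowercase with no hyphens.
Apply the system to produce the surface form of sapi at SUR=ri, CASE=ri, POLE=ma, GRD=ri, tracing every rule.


underlying: de-sapi-ose-ru-ez
1. f -> v, k -> g, p -> b, t -> d / V _ V: fires at position(s) 5: desabioseruez
2. 0 -> e / C _ C #: no change
3. e -> o, i -> u / B C0 _: fires at position(s) 6, 9, 12: desabuosoruoz
surface: desabuosoruoz


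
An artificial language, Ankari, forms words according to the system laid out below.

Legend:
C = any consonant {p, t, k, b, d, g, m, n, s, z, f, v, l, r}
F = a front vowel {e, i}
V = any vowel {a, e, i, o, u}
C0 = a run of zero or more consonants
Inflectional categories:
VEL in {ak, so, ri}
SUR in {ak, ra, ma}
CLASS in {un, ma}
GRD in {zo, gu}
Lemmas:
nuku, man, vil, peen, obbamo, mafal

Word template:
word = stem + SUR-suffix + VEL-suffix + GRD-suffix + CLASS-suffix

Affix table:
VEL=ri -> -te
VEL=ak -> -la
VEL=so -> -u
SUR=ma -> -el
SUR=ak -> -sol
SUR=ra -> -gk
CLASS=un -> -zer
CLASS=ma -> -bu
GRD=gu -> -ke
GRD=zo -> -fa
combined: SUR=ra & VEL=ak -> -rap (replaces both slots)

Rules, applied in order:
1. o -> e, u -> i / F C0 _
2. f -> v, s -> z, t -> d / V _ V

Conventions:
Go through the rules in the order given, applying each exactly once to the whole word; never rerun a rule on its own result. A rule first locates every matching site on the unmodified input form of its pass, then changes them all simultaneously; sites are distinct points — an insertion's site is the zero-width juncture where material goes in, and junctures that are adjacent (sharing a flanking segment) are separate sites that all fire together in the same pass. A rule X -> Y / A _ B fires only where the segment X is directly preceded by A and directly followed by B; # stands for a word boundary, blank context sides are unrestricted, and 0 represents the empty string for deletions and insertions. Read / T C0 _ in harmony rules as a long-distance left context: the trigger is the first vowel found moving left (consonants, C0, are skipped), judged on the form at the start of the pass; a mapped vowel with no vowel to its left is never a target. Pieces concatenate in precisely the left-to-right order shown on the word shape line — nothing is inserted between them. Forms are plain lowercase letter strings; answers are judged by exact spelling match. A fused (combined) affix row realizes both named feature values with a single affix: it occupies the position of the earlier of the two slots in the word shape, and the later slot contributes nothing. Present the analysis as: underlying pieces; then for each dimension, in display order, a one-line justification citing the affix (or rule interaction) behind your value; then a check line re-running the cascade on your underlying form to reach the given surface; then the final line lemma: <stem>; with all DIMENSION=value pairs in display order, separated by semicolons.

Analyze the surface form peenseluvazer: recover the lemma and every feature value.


underlying: peen-sol-u-fa-zer
VEL=so - signalled by the affix -u
SUR=ak - signalled by the affix -sol
CLASS=un - signalled by the affix -zer
GRD=zo - signalled by the affix -fa
check: peensolufazer -> peenselufazer -> peenseluvazer
lemma: peen; VEL=so; SUR=ak; CLASS=un; GRD=zo


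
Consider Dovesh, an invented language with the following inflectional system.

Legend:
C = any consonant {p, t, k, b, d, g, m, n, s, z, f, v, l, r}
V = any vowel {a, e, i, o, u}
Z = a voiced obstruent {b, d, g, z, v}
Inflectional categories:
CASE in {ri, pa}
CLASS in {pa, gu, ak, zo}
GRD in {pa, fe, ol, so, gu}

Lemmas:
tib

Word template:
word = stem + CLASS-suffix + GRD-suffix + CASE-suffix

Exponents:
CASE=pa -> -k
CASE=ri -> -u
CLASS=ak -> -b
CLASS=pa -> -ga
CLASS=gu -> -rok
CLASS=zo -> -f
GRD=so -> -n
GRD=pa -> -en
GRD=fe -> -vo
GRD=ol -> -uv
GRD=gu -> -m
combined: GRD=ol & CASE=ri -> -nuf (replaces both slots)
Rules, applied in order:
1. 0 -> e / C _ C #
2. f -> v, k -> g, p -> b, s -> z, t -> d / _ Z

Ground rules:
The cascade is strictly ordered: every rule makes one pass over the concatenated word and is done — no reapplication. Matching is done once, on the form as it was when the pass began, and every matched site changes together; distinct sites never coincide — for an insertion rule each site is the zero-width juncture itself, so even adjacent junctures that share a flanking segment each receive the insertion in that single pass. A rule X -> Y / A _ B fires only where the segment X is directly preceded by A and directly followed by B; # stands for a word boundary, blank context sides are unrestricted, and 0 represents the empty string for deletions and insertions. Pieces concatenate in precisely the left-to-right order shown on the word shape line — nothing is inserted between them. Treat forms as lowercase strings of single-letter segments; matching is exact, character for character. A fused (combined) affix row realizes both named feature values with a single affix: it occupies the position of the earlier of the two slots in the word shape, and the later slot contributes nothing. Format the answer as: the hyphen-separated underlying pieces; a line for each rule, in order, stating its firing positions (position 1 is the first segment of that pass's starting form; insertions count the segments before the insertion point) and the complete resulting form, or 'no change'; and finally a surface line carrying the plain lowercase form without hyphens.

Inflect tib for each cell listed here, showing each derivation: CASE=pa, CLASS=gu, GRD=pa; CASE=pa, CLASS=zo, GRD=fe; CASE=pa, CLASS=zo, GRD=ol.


cell CASE=pa, CLASS=gu, GRD=pa:
underlying: tib-rok-en-k
1. 0 -> e / C _ C #: inserts after position(s) 8: tibrokenek
2. f -> v, k -> g, p -> b, s -> z, t -> d / _ Z: no change
surface: tibrokenek

cell CASE=pa, CLASS=zo, GRD=fe:
underlying: tib-f-vo-k
1. 0 -> e / C _ C #: no change
2. f -> v, k -> g, p -> b, s -> z, t -> d / _ Z: fires at position(s) 4: tibvvok
surface: tibvvok

cell CASE=pa, CLASS=zo, GRD=ol:
underlying: tib-f-uv-k
1. 0 -> e / C _ C #: inserts after position(s) 6: tibfuvek
2. f -> v, k -> g, p -> b, s -> z, t -> d / _ Z: no change
surface: tibfuvek
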